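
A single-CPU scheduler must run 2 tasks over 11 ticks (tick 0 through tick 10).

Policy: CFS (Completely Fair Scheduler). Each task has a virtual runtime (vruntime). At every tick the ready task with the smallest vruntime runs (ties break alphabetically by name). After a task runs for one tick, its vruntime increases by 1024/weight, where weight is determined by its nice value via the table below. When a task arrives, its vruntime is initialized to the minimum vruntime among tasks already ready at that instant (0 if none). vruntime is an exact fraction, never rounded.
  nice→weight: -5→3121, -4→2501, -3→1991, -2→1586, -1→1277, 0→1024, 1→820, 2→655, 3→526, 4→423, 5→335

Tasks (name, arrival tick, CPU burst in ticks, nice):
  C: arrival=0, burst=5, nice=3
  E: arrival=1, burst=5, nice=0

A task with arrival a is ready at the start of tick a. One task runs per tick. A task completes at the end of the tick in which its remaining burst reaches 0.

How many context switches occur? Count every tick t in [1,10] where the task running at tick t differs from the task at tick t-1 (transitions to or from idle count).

t=0: vr[C=0] → run C
t=1: vr[C=512/263 E=512/263] → run C
t=2: vr[C=1024/263 E=512/263] → run E
t=3: vr[C=1024/263 E=775/263] → run E
t=4: vr[C=1024/263 E=1038/263] → run C
t=5: vr[C=1536/263 E=1038/263] → run E
t=6: vr[C=1536/263 E=1301/263] → run E
t=7: vr[C=1536/263 E=1564/263] → run C
t=8: vr[C=2048/263 E=1564/263] → run E
t=9: vr[C=2048/263] → run C
t=10: (idle)

context switches = 7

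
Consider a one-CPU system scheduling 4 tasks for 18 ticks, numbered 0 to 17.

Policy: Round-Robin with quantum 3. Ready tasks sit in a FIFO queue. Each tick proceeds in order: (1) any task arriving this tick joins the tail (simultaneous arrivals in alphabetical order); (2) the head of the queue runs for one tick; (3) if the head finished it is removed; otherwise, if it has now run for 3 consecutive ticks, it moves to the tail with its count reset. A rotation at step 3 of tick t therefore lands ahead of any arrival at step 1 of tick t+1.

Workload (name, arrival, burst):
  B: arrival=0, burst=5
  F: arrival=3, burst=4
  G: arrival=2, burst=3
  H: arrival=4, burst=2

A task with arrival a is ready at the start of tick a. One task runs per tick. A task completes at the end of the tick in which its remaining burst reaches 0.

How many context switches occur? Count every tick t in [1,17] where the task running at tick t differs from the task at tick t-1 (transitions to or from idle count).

t=0: queue=[B] q_used=0 → run B
t=1: queue=[B] q_used=1 → run B
t=2: queue=[B,G] q_used=2 → run B
t=3: queue=[G,B,F] q_used=0 → run G
t=4: queue=[G,B,F,H] q_used=1 → run G
t=5: queue=[G,B,F,H] q_used=2 → run G
t=6: queue=[B,F,H] q_used=0 → run B
t=7: queue=[B,F,H] q_used=1 → run B
t=8: queue=[F,H] q_used=0 → run F
t=9: queue=[F,H] q_used=1 → run F
t=10: queue=[F,H] q_used=2 → run F
t=11: queue=[H,F] q_used=0 → run H
t=12: queue=[H,F] q_used=1 → run H
t=13: queue=[F] q_used=0 → run F
t=14: (idle)
t=15: (idle)
t=16: (idle)
t=17: (idle)

context switches = 6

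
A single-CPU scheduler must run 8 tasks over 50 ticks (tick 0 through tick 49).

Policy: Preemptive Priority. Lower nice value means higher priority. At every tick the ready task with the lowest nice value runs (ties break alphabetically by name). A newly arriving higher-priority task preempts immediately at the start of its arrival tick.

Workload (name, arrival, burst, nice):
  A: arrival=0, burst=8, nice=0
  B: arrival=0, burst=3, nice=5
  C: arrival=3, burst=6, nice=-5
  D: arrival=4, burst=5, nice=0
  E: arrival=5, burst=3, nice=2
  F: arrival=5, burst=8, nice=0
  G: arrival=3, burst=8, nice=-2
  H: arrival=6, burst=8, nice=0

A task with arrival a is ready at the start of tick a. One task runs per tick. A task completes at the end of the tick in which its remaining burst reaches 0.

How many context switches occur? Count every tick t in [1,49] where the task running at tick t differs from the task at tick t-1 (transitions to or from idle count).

context switches = 9

t=0: ready={A,B} → run A
t=1: ready={A,B} → run A
t=2: ready={A,B} → run A
t=3: ready={A,B,C,G} → run C
t=4: ready={A,B,C,D,G} → run C
t=5: ready={A,B,C,D,E,F,G} → run C
t=6: ready={A,B,C,D,E,F,G,H} → run C
t=7: ready={A,B,C,D,E,F,G,H} → run C
t=8: ready={A,B,C,D,E,F,G,H} → run C
t=9: ready={A,B,D,E,F,G,H} → run G
t=10: ready={A,B,D,E,F,G,H} → run G
t=11: ready={A,B,D,E,F,G,H} → run G
t=12: ready={A,B,D,E,F,G,H} → run G
t=13: ready={A,B,D,E,F,G,H} → run G
t=14: ready={A,B,D,E,F,G,H} → run G
t=15: ready={A,B,D,E,F,G,H} → run G
t=16: ready={A,B,D,E,F,G,H} → run G
t=17: ready={A,B,D,E,F,H} → run A
t=18: ready={A,B,D,E,F,H} → run A
t=19: ready={A,B,D,E,F,H} → run A
t=20: ready={A,B,D,E,F,H} → run A
t=21: ready={A,B,D,E,F,H} → run A
t=22: ready={B,D,E,F,H} → run D
t=23: ready={B,D,E,F,H} → run D
t=24: ready={B,D,E,F,H} → run D
t=25: ready={B,D,E,F,H} → run D
t=26: ready={B,D,E,F,H} → run D
t=27: ready={B,E,F,H} → run F
t=28: ready={B,E,F,H} → run F
t=29: ready={B,E,F,H} → run F
t=30: ready={B,E,F,H} → run F
t=31: ready={B,E,F,H} → run F
t=32: ready={B,E,F,H} → run F
t=33: ready={B,E,F,H} → run F
t=34: ready={B,E,F,H} → run F
t=35: ready={B,E,H} → run H
t=36: ready={B,E,H} → run H
t=37: ready={B,E,H} → run H
t=38: ready={B,E,H} → run H
t=39: ready={B,E,H} → run H
t=40: ready={B,E,H} → run H
t=41: ready={B,E,H} → run H
t=42: ready={B,E,H} → run H
t=43: ready={B,E} → run E
t=44: ready={B,E} → run E
t=45: ready={B,E} → run E
t=46: ready={B} → run B
t=47: ready={B} → run B
t=48: ready={B} → run B
t=49: (idle)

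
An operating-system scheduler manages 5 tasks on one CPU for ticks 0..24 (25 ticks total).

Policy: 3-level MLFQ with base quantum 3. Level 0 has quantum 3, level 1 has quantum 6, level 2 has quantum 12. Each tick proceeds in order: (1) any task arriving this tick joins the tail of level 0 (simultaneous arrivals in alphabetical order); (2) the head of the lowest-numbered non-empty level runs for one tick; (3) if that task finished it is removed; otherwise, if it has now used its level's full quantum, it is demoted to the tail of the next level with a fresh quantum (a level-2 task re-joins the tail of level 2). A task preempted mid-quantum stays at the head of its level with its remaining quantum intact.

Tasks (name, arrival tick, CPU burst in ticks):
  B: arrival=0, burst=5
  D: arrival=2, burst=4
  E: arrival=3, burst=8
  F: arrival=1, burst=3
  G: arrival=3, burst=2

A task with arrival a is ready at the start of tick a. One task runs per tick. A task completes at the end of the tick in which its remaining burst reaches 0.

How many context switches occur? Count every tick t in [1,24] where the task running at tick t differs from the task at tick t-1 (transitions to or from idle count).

t=0: L0/L1/L2 = B/-/- → run B
t=1: L0/L1/L2 = BF/-/- → run B
t=2: L0/L1/L2 = BFD/-/- → run B
t=3: L0/L1/L2 = FDEG/B/- → run F
t=4: L0/L1/L2 = FDEG/B/- → run F
t=5: L0/L1/L2 = FDEG/B/- → run F
t=6: L0/L1/L2 = DEG/B/- → run D
t=7: L0/L1/L2 = DEG/B/- → run D
t=8: L0/L1/L2 = DEG/B/- → run D
t=9: L0/L1/L2 = EG/BD/- → run E
t=10: L0/L1/L2 = EG/BD/- → run E
t=11: L0/L1/L2 = EG/BD/- → run E
t=12: L0/L1/L2 = G/BDE/- → run G
t=13: L0/L1/L2 = G/BDE/- → run G
t=14: L0/L1/L2 = -/BDE/- → run B
t=15: L0/L1/L2 = -/BDE/- → run B
t=16: L0/L1/L2 = -/DE/- → run D
t=17: L0/L1/L2 = -/E/- → run E
t=18: L0/L1/L2 = -/E/- → run E
t=19: L0/L1/L2 = -/E/- → run E
t=20: L0/L1/L2 = -/E/- → run E
t=21: L0/L1/L2 = -/E/- → run E
t=22: (idle)
t=23: (idle)
t=24: (idle)

context switches = 8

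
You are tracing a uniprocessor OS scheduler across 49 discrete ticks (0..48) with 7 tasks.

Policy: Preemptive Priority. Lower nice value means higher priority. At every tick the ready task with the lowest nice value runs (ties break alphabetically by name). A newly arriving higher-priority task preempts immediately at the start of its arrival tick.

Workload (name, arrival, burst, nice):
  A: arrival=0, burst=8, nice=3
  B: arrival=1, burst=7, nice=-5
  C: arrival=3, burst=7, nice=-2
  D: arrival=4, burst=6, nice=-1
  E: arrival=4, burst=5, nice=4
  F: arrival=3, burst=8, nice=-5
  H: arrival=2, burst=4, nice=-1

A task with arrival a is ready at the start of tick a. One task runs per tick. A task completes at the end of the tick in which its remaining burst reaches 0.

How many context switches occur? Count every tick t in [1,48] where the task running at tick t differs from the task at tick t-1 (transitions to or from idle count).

context switches = 8

t=0: ready={A} → run A
t=1: ready={A,B} → run B
t=2: ready={A,B,H} → run B
t=3: ready={A,B,C,F,H} → run B
t=4: ready={A,B,C,D,E,F,H} → run B
t=5: ready={A,B,C,D,E,F,H} → run B
t=6: ready={A,B,C,D,E,F,H} → run B
t=7: ready={A,B,C,D,E,F,H} → run B
t=8: ready={A,C,D,E,F,H} → run F
t=9: ready={A,C,D,E,F,H} → run F
t=10: ready={A,C,D,E,F,H} → run F
t=11: ready={A,C,D,E,F,H} → run F
t=12: ready={A,C,D,E,F,H} → run F
t=13: ready={A,C,D,E,F,H} → run F
t=14: ready={A,C,D,E,F,H} → run F
t=15: ready={A,C,D,E,F,H} → run F
t=16: ready={A,C,D,E,H} → run C
t=17: ready={A,C,D,E,H} → run C
t=18: ready={A,C,D,E,H} → run C
t=19: ready={A,C,D,E,H} → run C
t=20: ready={A,C,D,E,H} → run C
t=21: ready={A,C,D,E,H} → run C
t=22: ready={A,C,D,E,H} → run C
t=23: ready={A,D,E,H} → run D
t=24: ready={A,D,E,H} → run D
t=25: ready={A,D,E,H} → run D
t=26: ready={A,D,E,H} → run D
t=27: ready={A,D,E,H} → run D
t=28: ready={A,D,E,H} → run D
t=29: ready={A,E,H} → run H
t=30: ready={A,E,H} → run H
t=31: ready={A,E,H} → run H
t=32: ready={A,E,H} → run H
t=33: ready={A,E} → run A
t=34: ready={A,E} → run A
t=35: ready={A,E} → run A
t=36: ready={A,E} → run A
t=37: ready={A,E} → run A
t=38: ready={A,E} → run A
t=39: ready={A,E} → run A
t=40: ready={E} → run E
t=41: ready={E} → run E
t=42: ready={E} → run E
t=43: ready={E} → run E
t=44: ready={E} → run E
t=45: (idle)
t=46: (idle)
t=47: (idle)
t=48: (idle)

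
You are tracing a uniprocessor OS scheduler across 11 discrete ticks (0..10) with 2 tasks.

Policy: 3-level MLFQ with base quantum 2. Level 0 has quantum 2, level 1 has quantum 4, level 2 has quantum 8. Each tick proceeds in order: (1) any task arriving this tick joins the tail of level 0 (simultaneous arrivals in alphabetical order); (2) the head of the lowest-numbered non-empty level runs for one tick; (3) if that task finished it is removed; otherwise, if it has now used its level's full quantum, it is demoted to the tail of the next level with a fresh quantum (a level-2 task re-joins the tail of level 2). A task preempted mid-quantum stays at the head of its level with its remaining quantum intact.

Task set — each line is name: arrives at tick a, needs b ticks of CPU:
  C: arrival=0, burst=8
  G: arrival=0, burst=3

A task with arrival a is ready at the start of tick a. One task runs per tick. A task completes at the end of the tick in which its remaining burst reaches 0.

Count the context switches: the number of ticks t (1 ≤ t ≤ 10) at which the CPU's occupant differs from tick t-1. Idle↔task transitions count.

t=0: L0/L1/L2 = CG/-/- → run C
t=1: L0/L1/L2 = CG/-/- → run C
t=2: L0/L1/L2 = G/C/- → run G
t=3: L0/L1/L2 = G/C/- → run G
t=4: L0/L1/L2 = -/CG/- → run C
t=5: L0/L1/L2 = -/CG/- → run C
t=6: L0/L1/L2 = -/CG/- → run C
t=7: L0/L1/L2 = -/CG/- → run C
t=8: L0/L1/L2 = -/G/C → run G
t=9: L0/L1/L2 = -/-/C → run C
t=10: L0/L1/L2 = -/-/C → run C

context switches = 4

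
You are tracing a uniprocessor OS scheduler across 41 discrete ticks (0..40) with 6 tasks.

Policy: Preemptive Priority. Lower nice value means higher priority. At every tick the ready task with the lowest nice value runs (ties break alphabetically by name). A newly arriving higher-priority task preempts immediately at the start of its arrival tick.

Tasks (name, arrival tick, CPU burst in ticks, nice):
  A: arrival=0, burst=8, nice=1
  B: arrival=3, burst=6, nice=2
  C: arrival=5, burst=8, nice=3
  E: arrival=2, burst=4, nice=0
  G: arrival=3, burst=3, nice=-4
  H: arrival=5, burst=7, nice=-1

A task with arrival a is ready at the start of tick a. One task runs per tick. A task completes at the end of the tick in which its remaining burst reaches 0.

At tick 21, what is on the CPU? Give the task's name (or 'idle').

t=0: ready={A} → run A
t=1: ready={A} → run A
t=2: ready={A,E} → run E
t=3: ready={A,B,E,G} → run G
t=4: ready={A,B,E,G} → run G
t=5: ready={A,B,C,E,G,H} → run G
t=6: ready={A,B,C,E,H} → run H
t=7: ready={A,B,C,E,H} → run H
t=8: ready={A,B,C,E,H} → run H
t=9: ready={A,B,C,E,H} → run H
t=10: ready={A,B,C,E,H} → run H
t=11: ready={A,B,C,E,H} → run H
t=12: ready={A,B,C,E,H} → run H
t=13: ready={A,B,C,E} → run E
t=14: ready={A,B,C,E} → run E
t=15: ready={A,B,C,E} → run E
t=16: ready={A,B,C} → run A
t=17: ready={A,B,C} → run A
t=18: ready={A,B,C} → run A
t=19: ready={A,B,C} → run A
t=20: ready={A,B,C} → run A
t=21: ready={A,B,C} → run A
t=22: ready={B,C} → run B
t=23: ready={B,C} → run B
t=24: ready={B,C} → run B
t=25: ready={B,C} → run B
t=26: ready={B,C} → run B
t=27: ready={B,C} → run B
t=28: ready={C} → run C
t=29: ready={C} → run C
t=30: ready={C} → run C
t=31: ready={C} → run C
t=32: ready={C} → run C
t=33: ready={C} → run C
t=34: ready={C} → run C
t=35: ready={C} → run C
t=36: (idle)
t=37: (idle)
t=38: (idle)
t=39: (idle)
t=40: (idle)

running at tick 21 = A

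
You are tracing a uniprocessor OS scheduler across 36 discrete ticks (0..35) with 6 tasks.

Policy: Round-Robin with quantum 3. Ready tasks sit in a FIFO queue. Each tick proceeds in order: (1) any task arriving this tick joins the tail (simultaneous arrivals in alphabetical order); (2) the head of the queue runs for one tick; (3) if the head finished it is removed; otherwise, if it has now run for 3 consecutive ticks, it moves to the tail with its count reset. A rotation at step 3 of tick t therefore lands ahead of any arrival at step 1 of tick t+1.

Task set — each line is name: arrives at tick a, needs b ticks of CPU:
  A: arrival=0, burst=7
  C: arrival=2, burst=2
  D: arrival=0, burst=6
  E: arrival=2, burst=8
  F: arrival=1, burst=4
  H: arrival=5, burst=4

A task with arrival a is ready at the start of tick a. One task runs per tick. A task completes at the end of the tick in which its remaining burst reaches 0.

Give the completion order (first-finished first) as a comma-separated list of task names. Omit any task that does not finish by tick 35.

t=0: queue=[A,D] q_used=0 → run A
t=1: queue=[A,D,F] q_used=1 → run A
t=2: queue=[A,D,F,C,E] q_used=2 → run A
t=3: queue=[D,F,C,E,A] q_used=0 → run D
t=4: queue=[D,F,C,E,A] q_used=1 → run D
t=5: queue=[D,F,C,E,A,H] q_used=2 → run D
t=6: queue=[F,C,E,A,H,D] q_used=0 → run F
t=7: queue=[F,C,E,A,H,D] q_used=1 → run F
t=8: queue=[F,C,E,A,H,D] q_used=2 → run F
t=9: queue=[C,E,A,H,D,F] q_used=0 → run C
t=10: queue=[C,E,A,H,D,F] q_used=1 → run C
t=11: queue=[E,A,H,D,F] q_used=0 → run E
t=12: queue=[E,A,H,D,F] q_used=1 → run E
t=13: queue=[E,A,H,D,F] q_used=2 → run E
t=14: queue=[A,H,D,F,E] q_used=0 → run A
t=15: queue=[A,H,D,F,E] q_used=1 → run A
t=16: queue=[A,H,D,F,E] q_used=2 → run A
t=17: queue=[H,D,F,E,A] q_used=0 → run H
t=18: queue=[H,D,F,E,A] q_used=1 → run H
t=19: queue=[H,D,F,E,A] q_used=2 → run H
t=20: queue=[D,F,E,A,H] q_used=0 → run D
t=21: queue=[D,F,E,A,H] q_used=1 → run D
t=22: queue=[D,F,E,A,H] q_used=2 → run D
t=23: queue=[F,E,A,H] q_used=0 → run F
t=24: queue=[E,A,H] q_used=0 → run E
t=25: queue=[E,A,H] q_used=1 → run E
t=26: queue=[E,A,H] q_used=2 → run E
t=27: queue=[A,H,E] q_used=0 → run A
t=28: queue=[H,E] q_used=0 → run H
t=29: queue=[E] q_used=0 → run E
t=30: queue=[E] q_used=1 → run E
t=31: (idle)
t=32: (idle)
t=33: (idle)
t=34: (idle)
t=35: (idle)

completion order = C, D, F, A, H, E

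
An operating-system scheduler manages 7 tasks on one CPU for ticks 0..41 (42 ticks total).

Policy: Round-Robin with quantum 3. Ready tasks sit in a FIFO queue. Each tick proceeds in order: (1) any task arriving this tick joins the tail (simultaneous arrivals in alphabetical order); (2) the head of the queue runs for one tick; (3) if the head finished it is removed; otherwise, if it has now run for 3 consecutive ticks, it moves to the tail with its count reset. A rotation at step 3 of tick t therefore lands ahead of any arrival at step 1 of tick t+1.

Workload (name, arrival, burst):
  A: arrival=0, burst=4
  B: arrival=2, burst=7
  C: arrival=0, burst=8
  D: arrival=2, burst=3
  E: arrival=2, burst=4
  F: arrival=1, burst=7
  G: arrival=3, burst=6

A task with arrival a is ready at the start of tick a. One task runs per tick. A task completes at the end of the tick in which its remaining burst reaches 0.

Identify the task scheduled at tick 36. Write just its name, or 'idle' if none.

t=0: queue=[A,C] q_used=0 → run A
t=1: queue=[A,C,F] q_used=1 → run A
t=2: queue=[A,C,F,B,D,E] q_used=2 → run A
t=3: queue=[C,F,B,D,E,A,G] q_used=0 → run C
t=4: queue=[C,F,B,D,E,A,G] q_used=1 → run C
t=5: queue=[C,F,B,D,E,A,G] q_used=2 → run C
t=6: queue=[F,B,D,E,A,G,C] q_used=0 → run F
t=7: queue=[F,B,D,E,A,G,C] q_used=1 → run F
t=8: queue=[F,B,D,E,A,G,C] q_used=2 → run F
t=9: queue=[B,D,E,A,G,C,F] q_used=0 → run B
t=10: queue=[B,D,E,A,G,C,F] q_used=1 → run B
t=11: queue=[B,D,E,A,G,C,F] q_used=2 → run B
t=12: queue=[D,E,A,G,C,F,B] q_used=0 → run D
t=13: queue=[D,E,A,G,C,F,B] q_used=1 → run D
t=14: queue=[D,E,A,G,C,F,B] q_used=2 → run D
t=15: queue=[E,A,G,C,F,B] q_used=0 → run E
t=16: queue=[E,A,G,C,F,B] q_used=1 → run E
t=17: queue=[E,A,G,C,F,B] q_used=2 → run E
t=18: queue=[A,G,C,F,B,E] q_used=0 → run A
t=19: queue=[G,C,F,B,E] q_used=0 → run G
t=20: queue=[G,C,F,B,E] q_used=1 → run G
t=21: queue=[G,C,F,B,E] q_used=2 → run G
t=22: queue=[C,F,B,E,G] q_used=0 → run C
t=23: queue=[C,F,B,E,G] q_used=1 → run C
t=24: queue=[C,F,B,E,G] q_used=2 → run C
t=25: queue=[F,B,E,G,C] q_used=0 → run F
t=26: queue=[F,B,E,G,C] q_used=1 → run F
t=27: queue=[F,B,E,G,C] q_used=2 → run F
t=28: queue=[B,E,G,C,F] q_used=0 → run B
t=29: queue=[B,E,G,C,F] q_used=1 → run B
t=30: queue=[B,E,G,C,F] q_used=2 → run B
t=31: queue=[E,G,C,F,B] q_used=0 → run E
t=32: queue=[G,C,F,B] q_used=0 → run G
t=33: queue=[G,C,F,B] q_used=1 → run G
t=34: queue=[G,C,F,B] q_used=2 → run G
t=35: queue=[C,F,B] q_used=0 → run C
t=36: queue=[C,F,B] q_used=1 → run C
t=37: queue=[F,B] q_used=0 → run F
t=38: queue=[B] q_used=0 → run B
t=39: (idle)
t=40: (idle)
t=41: (idle)

running at tick 36 = C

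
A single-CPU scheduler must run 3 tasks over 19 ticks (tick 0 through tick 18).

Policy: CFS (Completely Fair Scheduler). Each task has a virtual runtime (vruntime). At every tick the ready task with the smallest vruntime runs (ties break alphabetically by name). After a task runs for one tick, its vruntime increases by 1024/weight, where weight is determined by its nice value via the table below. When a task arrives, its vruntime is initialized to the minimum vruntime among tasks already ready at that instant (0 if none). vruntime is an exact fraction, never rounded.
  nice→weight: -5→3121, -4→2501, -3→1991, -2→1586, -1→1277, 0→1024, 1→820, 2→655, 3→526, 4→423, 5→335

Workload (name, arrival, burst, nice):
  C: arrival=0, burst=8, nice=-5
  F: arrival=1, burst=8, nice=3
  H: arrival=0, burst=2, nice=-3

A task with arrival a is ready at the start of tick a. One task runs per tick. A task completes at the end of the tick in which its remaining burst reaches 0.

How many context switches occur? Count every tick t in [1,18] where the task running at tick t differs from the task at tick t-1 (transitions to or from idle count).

t=0: vr[C=0 H=0] → run C
t=1: vr[C=1024/3121 F=0 H=0] → run F
t=2: vr[C=1024/3121 F=512/263 H=0] → run H
t=3: vr[C=1024/3121 F=512/263 H=1024/1991] → run C
t=4: vr[C=2048/3121 F=512/263 H=1024/1991] → run H
t=5: vr[C=2048/3121 F=512/263] → run C
t=6: vr[C=3072/3121 F=512/263] → run C
t=7: vr[C=4096/3121 F=512/263] → run C
t=8: vr[C=5120/3121 F=512/263] → run C
t=9: vr[C=6144/3121 F=512/263] → run F
t=10: vr[C=6144/3121 F=1024/263] → run C
t=11: vr[C=7168/3121 F=1024/263] → run C
t=12: vr[F=1024/263] → run F
t=13: vr[F=1536/263] → run F
t=14: vr[F=2048/263] → run F
t=15: vr[F=2560/263] → run F
t=16: vr[F=3072/263] → run F
t=17: vr[F=3584/263] → run F
t=18: (idle)

context switches = 9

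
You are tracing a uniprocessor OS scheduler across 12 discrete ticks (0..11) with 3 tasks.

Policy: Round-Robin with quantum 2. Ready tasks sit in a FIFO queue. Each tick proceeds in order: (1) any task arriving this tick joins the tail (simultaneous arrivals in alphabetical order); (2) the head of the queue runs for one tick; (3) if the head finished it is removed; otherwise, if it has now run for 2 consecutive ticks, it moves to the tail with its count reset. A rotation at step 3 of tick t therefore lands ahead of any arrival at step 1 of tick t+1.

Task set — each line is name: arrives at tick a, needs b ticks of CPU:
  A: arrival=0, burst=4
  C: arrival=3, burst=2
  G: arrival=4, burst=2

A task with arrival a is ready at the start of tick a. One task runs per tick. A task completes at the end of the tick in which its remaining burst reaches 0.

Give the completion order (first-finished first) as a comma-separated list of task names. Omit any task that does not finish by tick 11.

completion order = A, C, G

t=0: queue=[A] q_used=0 → run A
t=1: queue=[A] q_used=1 → run A
t=2: queue=[A] q_used=0 → run A
t=3: queue=[A,C] q_used=1 → run A
t=4: queue=[C,G] q_used=0 → run C
t=5: queue=[C,G] q_used=1 → run C
t=6: queue=[G] q_used=0 → run G
t=7: queue=[G] q_used=1 → run G
t=8: (idle)
t=9: (idle)
t=10: (idle)
t=11: (idle)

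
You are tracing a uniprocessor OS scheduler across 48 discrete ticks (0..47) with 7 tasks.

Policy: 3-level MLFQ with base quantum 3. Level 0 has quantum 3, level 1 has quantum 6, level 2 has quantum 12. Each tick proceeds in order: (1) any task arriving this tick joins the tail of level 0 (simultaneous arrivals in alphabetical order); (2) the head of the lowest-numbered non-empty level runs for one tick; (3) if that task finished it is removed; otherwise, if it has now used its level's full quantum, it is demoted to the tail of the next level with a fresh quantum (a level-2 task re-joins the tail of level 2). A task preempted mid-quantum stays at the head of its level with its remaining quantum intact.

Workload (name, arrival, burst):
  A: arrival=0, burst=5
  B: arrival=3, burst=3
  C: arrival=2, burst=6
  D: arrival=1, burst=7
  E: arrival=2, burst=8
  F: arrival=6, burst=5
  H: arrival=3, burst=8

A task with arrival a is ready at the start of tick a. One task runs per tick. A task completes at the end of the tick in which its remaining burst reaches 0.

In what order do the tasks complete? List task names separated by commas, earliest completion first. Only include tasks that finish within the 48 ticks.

completion order = B, A, D, C, E, H, F

t=0: L0/L1/L2 = A/-/- → run A
t=1: L0/L1/L2 = AD/-/- → run A
t=2: L0/L1/L2 = ADCE/-/- → run A
t=3: L0/L1/L2 = DCEBH/A/- → run D
t=4: L0/L1/L2 = DCEBH/A/- → run D
t=5: L0/L1/L2 = DCEBH/A/- → run D
t=6: L0/L1/L2 = CEBHF/AD/- → run C
t=7: L0/L1/L2 = CEBHF/AD/- → run C
t=8: L0/L1/L2 = CEBHF/AD/- → run C
t=9: L0/L1/L2 = EBHF/ADC/- → run E
t=10: L0/L1/L2 = EBHF/ADC/- → run E
t=11: L0/L1/L2 = EBHF/ADC/- → run E
t=12: L0/L1/L2 = BHF/ADCE/- → run B
t=13: L0/L1/L2 = BHF/ADCE/- → run B
t=14: L0/L1/L2 = BHF/ADCE/- → run B
t=15: L0/L1/L2 = HF/ADCE/- → run H
t=16: L0/L1/L2 = HF/ADCE/- → run H
t=17: L0/L1/L2 = HF/ADCE/- → run H
t=18: L0/L1/L2 = F/ADCEH/- → run F
t=19: L0/L1/L2 = F/ADCEH/- → run F
t=20: L0/L1/L2 = F/ADCEH/- → run F
t=21: L0/L1/L2 = -/ADCEHF/- → run A
t=22: L0/L1/L2 = -/ADCEHF/- → run A
t=23: L0/L1/L2 = -/DCEHF/- → run D
t=24: L0/L1/L2 = -/DCEHF/- → run D
t=25: L0/L1/L2 = -/DCEHF/- → run D
t=26: L0/L1/L2 = -/DCEHF/- → run D
t=27: L0/L1/L2 = -/CEHF/- → run C
t=28: L0/L1/L2 = -/CEHF/- → run C
t=29: L0/L1/L2 = -/CEHF/- → run C
t=30: L0/L1/L2 = -/EHF/- → run E
t=31: L0/L1/L2 = -/EHF/- → run E
t=32: L0/L1/L2 = -/EHF/- → run E
t=33: L0/L1/L2 = -/EHF/- → run E
t=34: L0/L1/L2 = -/EHF/- → run E
t=35: L0/L1/L2 = -/HF/- → run H
t=36: L0/L1/L2 = -/HF/- → run H
t=37: L0/L1/L2 = -/HF/- → run H
t=38: L0/L1/L2 = -/HF/- → run H
t=39: L0/L1/L2 = -/HF/- → run H
t=40: L0/L1/L2 = -/F/- → run F
t=41: L0/L1/L2 = -/F/- → run F
t=42: (idle)
t=43: (idle)
t=44: (idle)
t=45: (idle)
t=46: (idle)
t=47: (idle)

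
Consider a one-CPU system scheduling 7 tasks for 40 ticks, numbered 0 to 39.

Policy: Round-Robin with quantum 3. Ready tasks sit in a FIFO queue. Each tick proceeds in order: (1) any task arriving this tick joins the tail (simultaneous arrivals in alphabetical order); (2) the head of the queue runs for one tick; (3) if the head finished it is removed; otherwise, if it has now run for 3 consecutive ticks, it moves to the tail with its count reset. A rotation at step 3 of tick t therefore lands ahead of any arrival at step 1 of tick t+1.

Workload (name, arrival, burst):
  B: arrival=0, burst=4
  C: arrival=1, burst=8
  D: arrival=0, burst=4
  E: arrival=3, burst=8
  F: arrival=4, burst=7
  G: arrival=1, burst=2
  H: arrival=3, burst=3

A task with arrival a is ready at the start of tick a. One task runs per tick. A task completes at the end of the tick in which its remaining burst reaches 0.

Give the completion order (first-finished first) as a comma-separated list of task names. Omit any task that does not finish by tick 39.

t=0: queue=[B,D] q_used=0 → run B
t=1: queue=[B,D,C,G] q_used=1 → run B
t=2: queue=[B,D,C,G] q_used=2 → run B
t=3: queue=[D,C,G,B,E,H] q_used=0 → run D
t=4: queue=[D,C,G,B,E,H,F] q_used=1 → run D
t=5: queue=[D,C,G,B,E,H,F] q_used=2 → run D
t=6: queue=[C,G,B,E,H,F,D] q_used=0 → run C
t=7: queue=[C,G,B,E,H,F,D] q_used=1 → run C
t=8: queue=[C,G,B,E,H,F,D] q_used=2 → run C
t=9: queue=[G,B,E,H,F,D,C] q_used=0 → run G
t=10: queue=[G,B,E,H,F,D,C] q_used=1 → run G
t=11: queue=[B,E,H,F,D,C] q_used=0 → run B
t=12: queue=[E,H,F,D,C] q_used=0 → run E
t=13: queue=[E,H,F,D,C] q_used=1 → run E
t=14: queue=[E,H,F,D,C] q_used=2 → run E
t=15: queue=[H,F,D,C,E] q_used=0 → run H
t=16: queue=[H,F,D,C,E] q_used=1 → run H
t=17: queue=[H,F,D,C,E] q_used=2 → run H
t=18: queue=[F,D,C,E] q_used=0 → run F
t=19: queue=[F,D,C,E] q_used=1 → run F
t=20: queue=[F,D,C,E] q_used=2 → run F
t=21: queue=[D,C,E,F] q_used=0 → run D
t=22: queue=[C,E,F] q_used=0 → run C
t=23: queue=[C,E,F] q_used=1 → run C
t=24: queue=[C,E,F] q_used=2 → run C
t=25: queue=[E,F,C] q_used=0 → run E
t=26: queue=[E,F,C] q_used=1 → run E
t=27: queue=[E,F,C] q_used=2 → run E
t=28: queue=[F,C,E] q_used=0 → run F
t=29: queue=[F,C,E] q_used=1 → run F
t=30: queue=[F,C,E] q_used=2 → run F
t=31: queue=[C,E,F] q_used=0 → run C
t=32: queue=[C,E,F] q_used=1 → run C
t=33: queue=[E,F] q_used=0 → run E
t=34: queue=[E,F] q_used=1 → run E
t=35: queue=[F] q_used=0 → run F
t=36: (idle)
t=37: (idle)
t=38: (idle)
t=39: (idle)

completion order = G, B, H, D, C, E, F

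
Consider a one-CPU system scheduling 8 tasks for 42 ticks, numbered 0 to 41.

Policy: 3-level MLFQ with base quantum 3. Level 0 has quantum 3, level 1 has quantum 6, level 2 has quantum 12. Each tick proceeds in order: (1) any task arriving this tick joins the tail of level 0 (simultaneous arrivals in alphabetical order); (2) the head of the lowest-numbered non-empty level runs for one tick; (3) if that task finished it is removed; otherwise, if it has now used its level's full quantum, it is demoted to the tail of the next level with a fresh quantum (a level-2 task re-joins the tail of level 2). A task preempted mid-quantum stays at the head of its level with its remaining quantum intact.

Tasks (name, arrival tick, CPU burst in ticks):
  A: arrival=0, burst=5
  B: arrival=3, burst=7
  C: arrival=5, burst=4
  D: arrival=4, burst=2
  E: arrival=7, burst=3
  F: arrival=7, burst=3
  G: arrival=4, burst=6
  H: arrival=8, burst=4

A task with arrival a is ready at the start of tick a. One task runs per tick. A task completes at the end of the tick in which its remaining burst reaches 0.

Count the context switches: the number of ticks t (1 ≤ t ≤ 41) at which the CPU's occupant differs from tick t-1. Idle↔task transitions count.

context switches = 13

t=0: L0/L1/L2 = A/-/- → run A
t=1: L0/L1/L2 = A/-/- → run A
t=2: L0/L1/L2 = A/-/- → run A
t=3: L0/L1/L2 = B/A/- → run B
t=4: L0/L1/L2 = BDG/A/- → run B
t=5: L0/L1/L2 = BDGC/A/- → run B
t=6: L0/L1/L2 = DGC/AB/- → run D
t=7: L0/L1/L2 = DGCEF/AB/- → run D
t=8: L0/L1/L2 = GCEFH/AB/- → run G
t=9: L0/L1/L2 = GCEFH/AB/- → run G
t=10: L0/L1/L2 = GCEFH/AB/- → run G
t=11: L0/L1/L2 = CEFH/ABG/- → run C
t=12: L0/L1/L2 = CEFH/ABG/- → run C
t=13: L0/L1/L2 = CEFH/ABG/- → run C
t=14: L0/L1/L2 = EFH/ABGC/- → run E
t=15: L0/L1/L2 = EFH/ABGC/- → run E
t=16: L0/L1/L2 = EFH/ABGC/- → run E
t=17: L0/L1/L2 = FH/ABGC/- → run F
t=18: L0/L1/L2 = FH/ABGC/- → run F
t=19: L0/L1/L2 = FH/ABGC/- → run F
t=20: L0/L1/L2 = H/ABGC/- → run H
t=21: L0/L1/L2 = H/ABGC/- → run H
t=22: L0/L1/L2 = H/ABGC/- → run H
t=23: L0/L1/L2 = -/ABGCH/- → run A
t=24: L0/L1/L2 = -/ABGCH/- → run A
t=25: L0/L1/L2 = -/BGCH/- → run B
t=26: L0/L1/L2 = -/BGCH/- → run B
t=27: L0/L1/L2 = -/BGCH/- → run B
t=28: L0/L1/L2 = -/BGCH/- → run B
t=29: L0/L1/L2 = -/GCH/- → run G
t=30: L0/L1/L2 = -/GCH/- → run G
t=31: L0/L1/L2 = -/GCH/- → run G
t=32: L0/L1/L2 = -/CH/- → run C
t=33: L0/L1/L2 = -/H/- → run H
t=34: (idle)
t=35: (idle)
t=36: (idle)
t=37: (idle)
t=38: (idle)
t=39: (idle)
t=40: (idle)
t=41: (idle)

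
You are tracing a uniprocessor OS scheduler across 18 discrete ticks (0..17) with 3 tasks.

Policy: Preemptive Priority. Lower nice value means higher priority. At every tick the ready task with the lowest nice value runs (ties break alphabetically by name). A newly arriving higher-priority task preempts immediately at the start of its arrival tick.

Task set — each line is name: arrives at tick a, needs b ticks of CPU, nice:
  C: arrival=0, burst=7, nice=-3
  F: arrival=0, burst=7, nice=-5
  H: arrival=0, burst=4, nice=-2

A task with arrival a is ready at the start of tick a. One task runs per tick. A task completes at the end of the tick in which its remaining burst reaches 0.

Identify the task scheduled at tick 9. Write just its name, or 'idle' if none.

t=0: ready={C,F,H} → run F
t=1: ready={C,F,H} → run F
t=2: ready={C,F,H} → run F
t=3: ready={C,F,H} → run F
t=4: ready={C,F,H} → run F
t=5: ready={C,F,H} → run F
t=6: ready={C,F,H} → run F
t=7: ready={C,H} → run C
t=8: ready={C,H} → run C
t=9: ready={C,H} → run C
t=10: ready={C,H} → run C
t=11: ready={C,H} → run C
t=12: ready={C,H} → run C
t=13: ready={C,H} → run C
t=14: ready={H} → run H
t=15: ready={H} → run H
t=16: ready={H} → run H
t=17: ready={H} → run H

running at tick 9 = C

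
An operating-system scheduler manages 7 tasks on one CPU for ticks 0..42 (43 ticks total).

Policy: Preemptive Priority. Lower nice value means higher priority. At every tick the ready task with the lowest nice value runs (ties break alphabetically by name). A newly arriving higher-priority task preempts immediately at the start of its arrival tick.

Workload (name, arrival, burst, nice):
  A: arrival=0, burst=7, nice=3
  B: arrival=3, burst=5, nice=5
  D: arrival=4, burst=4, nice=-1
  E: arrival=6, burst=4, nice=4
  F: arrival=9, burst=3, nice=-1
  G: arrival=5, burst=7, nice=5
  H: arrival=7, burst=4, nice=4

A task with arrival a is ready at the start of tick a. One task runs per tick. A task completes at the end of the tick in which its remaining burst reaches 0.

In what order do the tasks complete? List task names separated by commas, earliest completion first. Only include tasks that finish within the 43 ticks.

t=0: ready={A} → run A
t=1: ready={A} → run A
t=2: ready={A} → run A
t=3: ready={A,B} → run A
t=4: ready={A,B,D} → run D
t=5: ready={A,B,D,G} → run D
t=6: ready={A,B,D,E,G} → run D
t=7: ready={A,B,D,E,G,H} → run D
t=8: ready={A,B,E,G,H} → run A
t=9: ready={A,B,E,F,G,H} → run F
t=10: ready={A,B,E,F,G,H} → run F
t=11: ready={A,B,E,F,G,H} → run F
t=12: ready={A,B,E,G,H} → run A
t=13: ready={A,B,E,G,H} → run A
t=14: ready={B,E,G,H} → run E
t=15: ready={B,E,G,H} → run E
t=16: ready={B,E,G,H} → run E
t=17: ready={B,E,G,H} → run E
t=18: ready={B,G,H} → run H
t=19: ready={B,G,H} → run H
t=20: ready={B,G,H} → run H
t=21: ready={B,G,H} → run H
t=22: ready={B,G} → run B
t=23: ready={B,G} → run B
t=24: ready={B,G} → run B
t=25: ready={B,G} → run B
t=26: ready={B,G} → run B
t=27: ready={G} → run G
t=28: ready={G} → run G
t=29: ready={G} → run G
t=30: ready={G} → run G
t=31: ready={G} → run G
t=32: ready={G} → run G
t=33: ready={G} → run G
t=34: (idle)
t=35: (idle)
t=36: (idle)
t=37: (idle)
t=38: (idle)
t=39: (idle)
t=40: (idle)
t=41: (idle)
t=42: (idle)

completion order = D, F, A, E, H, B, G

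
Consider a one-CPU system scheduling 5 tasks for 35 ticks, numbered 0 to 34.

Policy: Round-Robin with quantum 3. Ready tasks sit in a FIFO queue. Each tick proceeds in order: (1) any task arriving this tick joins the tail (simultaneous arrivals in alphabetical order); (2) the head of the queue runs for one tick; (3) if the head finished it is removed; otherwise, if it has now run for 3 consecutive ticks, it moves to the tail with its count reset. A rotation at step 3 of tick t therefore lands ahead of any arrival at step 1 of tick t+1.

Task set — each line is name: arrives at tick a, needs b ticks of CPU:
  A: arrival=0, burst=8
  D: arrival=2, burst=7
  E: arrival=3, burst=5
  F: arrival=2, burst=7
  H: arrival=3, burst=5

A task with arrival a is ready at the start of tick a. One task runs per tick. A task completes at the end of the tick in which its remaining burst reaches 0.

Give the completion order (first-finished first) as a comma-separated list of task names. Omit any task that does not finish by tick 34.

t=0: queue=[A] q_used=0 → run A
t=1: queue=[A] q_used=1 → run A
t=2: queue=[A,D,F] q_used=2 → run A
t=3: queue=[D,F,A,E,H] q_used=0 → run D
t=4: queue=[D,F,A,E,H] q_used=1 → run D
t=5: queue=[D,F,A,E,H] q_used=2 → run D
t=6: queue=[F,A,E,H,D] q_used=0 → run F
t=7: queue=[F,A,E,H,D] q_used=1 → run F
t=8: queue=[F,A,E,H,D] q_used=2 → run F
t=9: queue=[A,E,H,D,F] q_used=0 → run A
t=10: queue=[A,E,H,D,F] q_used=1 → run A
t=11: queue=[A,E,H,D,F] q_used=2 → run A
t=12: queue=[E,H,D,F,A] q_used=0 → run E
t=13: queue=[E,H,D,F,A] q_used=1 → run E
t=14: queue=[E,H,D,F,A] q_used=2 → run E
t=15: queue=[H,D,F,A,E] q_used=0 → run H
t=16: queue=[H,D,F,A,E] q_used=1 → run H
t=17: queue=[H,D,F,A,E] q_used=2 → run H
t=18: queue=[D,F,A,E,H] q_used=0 → run D
t=19: queue=[D,F,A,E,H] q_used=1 → run D
t=20: queue=[D,F,A,E,H] q_used=2 → run D
t=21: queue=[F,A,E,H,D] q_used=0 → run F
t=22: queue=[F,A,E,H,D] q_used=1 → run F
t=23: queue=[F,A,E,H,D] q_used=2 → run F
t=24: queue=[A,E,H,D,F] q_used=0 → run A
t=25: queue=[A,E,H,D,F] q_used=1 → run A
t=26: queue=[E,H,D,F] q_used=0 → run E
t=27: queue=[E,H,D,F] q_used=1 → run E
t=28: queue=[H,D,F] q_used=0 → run H
t=29: queue=[H,D,F] q_used=1 → run H
t=30: queue=[D,F] q_used=0 → run D
t=31: queue=[F] q_used=0 → run F
t=32: (idle)
t=33: (idle)
t=34: (idle)

completion order = A, E, H, D, F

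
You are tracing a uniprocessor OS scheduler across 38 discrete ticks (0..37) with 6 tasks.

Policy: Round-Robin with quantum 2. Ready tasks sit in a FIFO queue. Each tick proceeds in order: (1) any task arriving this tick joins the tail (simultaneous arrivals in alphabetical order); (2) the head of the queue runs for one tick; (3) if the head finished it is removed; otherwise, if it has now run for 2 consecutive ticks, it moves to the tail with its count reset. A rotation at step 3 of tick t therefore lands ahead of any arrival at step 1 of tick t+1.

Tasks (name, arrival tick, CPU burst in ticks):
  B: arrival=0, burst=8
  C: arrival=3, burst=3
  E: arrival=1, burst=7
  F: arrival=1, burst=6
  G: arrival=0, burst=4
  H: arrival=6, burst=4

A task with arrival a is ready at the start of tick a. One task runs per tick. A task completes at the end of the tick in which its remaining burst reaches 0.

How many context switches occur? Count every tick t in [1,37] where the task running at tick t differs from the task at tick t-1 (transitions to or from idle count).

context switches = 17

t=0: queue=[B,G] q_used=0 → run B
t=1: queue=[B,G,E,F] q_used=1 → run B
t=2: queue=[G,E,F,B] q_used=0 → run G
t=3: queue=[G,E,F,B,C] q_used=1 → run G
t=4: queue=[E,F,B,C,G] q_used=0 → run E
t=5: queue=[E,F,B,C,G] q_used=1 → run E
t=6: queue=[F,B,C,G,E,H] q_used=0 → run F
t=7: queue=[F,B,C,G,E,H] q_used=1 → run F
t=8: queue=[B,C,G,E,H,F] q_used=0 → run B
t=9: queue=[B,C,G,E,H,F] q_used=1 → run B
t=10: queue=[C,G,E,H,F,B] q_used=0 → run C
t=11: queue=[C,G,E,H,F,B] q_used=1 → run C
t=12: queue=[G,E,H,F,B,C] q_used=0 → run G
t=13: queue=[G,E,H,F,B,C] q_used=1 → run G
t=14: queue=[E,H,F,B,C] q_used=0 → run E
t=15: queue=[E,H,F,B,C] q_used=1 → run E
t=16: queue=[H,F,B,C,E] q_used=0 → run H
t=17: queue=[H,F,B,C,E] q_used=1 → run H
t=18: queue=[F,B,C,E,H] q_used=0 → run F
t=19: queue=[F,B,C,E,H] q_used=1 → run F
t=20: queue=[B,C,E,H,F] q_used=0 → run B
t=21: queue=[B,C,E,H,F] q_used=1 → run B
t=22: queue=[C,E,H,F,B] q_used=0 → run C
t=23: queue=[E,H,F,B] q_used=0 → run E
t=24: queue=[E,H,F,B] q_used=1 → run E
t=25: queue=[H,F,B,E] q_used=0 → run H
t=26: queue=[H,F,B,E] q_used=1 → run H
t=27: queue=[F,B,E] q_used=0 → run F
t=28: queue=[F,B,E] q_used=1 → run F
t=29: queue=[B,E] q_used=0 → run B
t=30: queue=[B,E] q_used=1 → run B
t=31: queue=[E] q_used=0 → run E
t=32: (idle)
t=33: (idle)
t=34: (idle)
t=35: (idle)
t=36: (idle)
t=37: (idle)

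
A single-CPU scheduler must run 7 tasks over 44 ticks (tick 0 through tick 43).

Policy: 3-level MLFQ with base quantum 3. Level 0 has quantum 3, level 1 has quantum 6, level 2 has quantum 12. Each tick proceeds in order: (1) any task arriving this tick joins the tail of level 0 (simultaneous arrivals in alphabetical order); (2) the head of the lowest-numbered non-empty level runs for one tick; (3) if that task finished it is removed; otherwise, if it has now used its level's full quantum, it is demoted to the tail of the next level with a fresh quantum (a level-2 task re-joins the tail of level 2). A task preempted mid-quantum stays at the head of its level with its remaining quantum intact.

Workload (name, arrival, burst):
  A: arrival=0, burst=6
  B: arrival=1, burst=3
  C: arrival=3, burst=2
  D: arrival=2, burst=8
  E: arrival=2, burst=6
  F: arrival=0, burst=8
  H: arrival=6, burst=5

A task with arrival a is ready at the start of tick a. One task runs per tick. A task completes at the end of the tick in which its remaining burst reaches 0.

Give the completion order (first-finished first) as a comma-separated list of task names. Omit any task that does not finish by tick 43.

t=0: L0/L1/L2 = AF/-/- → run A
t=1: L0/L1/L2 = AFB/-/- → run A
t=2: L0/L1/L2 = AFBDE/-/- → run A
t=3: L0/L1/L2 = FBDEC/A/- → run F
t=4: L0/L1/L2 = FBDEC/A/- → run F
t=5: L0/L1/L2 = FBDEC/A/- → run F
t=6: L0/L1/L2 = BDECH/AF/- → run B
t=7: L0/L1/L2 = BDECH/AF/- → run B
t=8: L0/L1/L2 = BDECH/AF/- → run B
t=9: L0/L1/L2 = DECH/AF/- → run D
t=10: L0/L1/L2 = DECH/AF/- → run D
t=11: L0/L1/L2 = DECH/AF/- → run D
t=12: L0/L1/L2 = ECH/AFD/- → run E
t=13: L0/L1/L2 = ECH/AFD/- → run E
t=14: L0/L1/L2 = ECH/AFD/- → run E
t=15: L0/L1/L2 = CH/AFDE/- → run C
t=16: L0/L1/L2 = CH/AFDE/- → run C
t=17: L0/L1/L2 = H/AFDE/- → run H
t=18: L0/L1/L2 = H/AFDE/- → run H
t=19: L0/L1/L2 = H/AFDE/- → run H
t=20: L0/L1/L2 = -/AFDEH/- → run A
t=21: L0/L1/L2 = -/AFDEH/- → run A
t=22: L0/L1/L2 = -/AFDEH/- → run A
t=23: L0/L1/L2 = -/FDEH/- → run F
t=24: L0/L1/L2 = -/FDEH/- → run F
t=25: L0/L1/L2 = -/FDEH/- → run F
t=26: L0/L1/L2 = -/FDEH/- → run F
t=27: L0/L1/L2 = -/FDEH/- → run F
t=28: L0/L1/L2 = -/DEH/- → run D
t=29: L0/L1/L2 = -/DEH/- → run D
t=30: L0/L1/L2 = -/DEH/- → run D
t=31: L0/L1/L2 = -/DEH/- → run D
t=32: L0/L1/L2 = -/DEH/- → run D
t=33: L0/L1/L2 = -/EH/- → run E
t=34: L0/L1/L2 = -/EH/- → run E
t=35: L0/L1/L2 = -/EH/- → run E
t=36: L0/L1/L2 = -/H/- → run H
t=37: L0/L1/L2 = -/H/- → run H
t=38: (idle)
t=39: (idle)
t=40: (idle)
t=41: (idle)
t=42: (idle)
t=43: (idle)

completion order = B, C, A, F, D, E, H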